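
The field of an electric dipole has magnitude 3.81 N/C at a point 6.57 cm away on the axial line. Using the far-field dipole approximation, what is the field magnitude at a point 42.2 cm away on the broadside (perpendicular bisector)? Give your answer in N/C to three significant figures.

Dipole fields scale as 1/r³ in the far field.
The axial field is twice the equatorial field at the same r, so the geometry factor is 1/2.
E₂ = E₁ · (1/2) · (r₁/r₂)³ = 3.81 · 0.5 · (6.57/42.2)³.
(r₁/r₂)³ = (0.1557)³ = 0.003774.
E₂ ≈ 0.007189 N/C.

E ≈ 0.00719 N/C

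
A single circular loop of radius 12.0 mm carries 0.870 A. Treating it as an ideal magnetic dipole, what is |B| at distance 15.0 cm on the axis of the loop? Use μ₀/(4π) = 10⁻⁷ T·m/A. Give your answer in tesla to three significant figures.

Magnetic moment m = IA = Iπa² = (0.870)·π·(0.0120)² = 3.936×10⁻⁴ A·m².
On axis B = (μ₀/4π)·2m/r³.
B = 2·(10⁻⁷)·(3.936×10⁻⁴) / (0.150)³ = 2.332×10⁻⁸ T.

B ≈ 2.33×10⁻⁸ T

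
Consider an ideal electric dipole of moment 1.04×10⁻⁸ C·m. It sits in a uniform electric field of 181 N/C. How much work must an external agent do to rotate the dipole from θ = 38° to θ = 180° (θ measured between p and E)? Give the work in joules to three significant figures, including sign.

W ≈ 3.37×10⁻⁶ J

W_ext = ΔU = U(θ₂) − U(θ₁) = −pE cosθ₂ − (−pE cosθ₁) = pE(cosθ₁ − cosθ₂).
W = (1.04×10⁻⁸)(181)·(cos38° − cos180°) = (1.882×10⁻⁶)·(+1.7880) = 3.366×10⁻⁶ J.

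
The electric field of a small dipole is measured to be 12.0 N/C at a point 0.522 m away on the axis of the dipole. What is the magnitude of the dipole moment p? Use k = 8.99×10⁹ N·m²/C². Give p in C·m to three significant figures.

p ≈ 9.49×10⁻¹¹ C·m

On axis E = 2kp/r³, so p = Er³/(2k).
p = (12.0)·(0.522)³ / (2·8.99×10⁹) = 9.493×10⁻¹¹ C·m.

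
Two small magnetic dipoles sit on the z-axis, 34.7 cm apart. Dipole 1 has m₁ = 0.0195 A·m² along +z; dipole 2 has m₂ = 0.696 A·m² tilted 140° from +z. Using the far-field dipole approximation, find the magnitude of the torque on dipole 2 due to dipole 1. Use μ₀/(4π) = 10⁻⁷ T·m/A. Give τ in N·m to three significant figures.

Dipole B is on the axis of dipole A, so B₁ there is axial: B₁ = (μ₀/4π)·2m₁/r³ along +z.
B₁ = 2(10⁻⁷)(0.0195)/(0.347)³ = 9.334×10⁻⁸ T.
τ = m₂ B₁ sinθ.
τ = (0.696)(9.334×10⁻⁸)·sin140° = 4.176×10⁻⁸ N·m.

τ ≈ 4.18×10⁻⁸ N·m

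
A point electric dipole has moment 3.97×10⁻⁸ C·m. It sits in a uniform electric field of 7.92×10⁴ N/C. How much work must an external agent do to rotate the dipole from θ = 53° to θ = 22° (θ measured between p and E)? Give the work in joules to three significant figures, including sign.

W_ext = ΔU = U(θ₂) − U(θ₁) = −pE cosθ₂ − (−pE cosθ₁) = pE(cosθ₁ − cosθ₂).
W = (3.97×10⁻⁸)(7.92×10⁴)·(cos53° − cos22°) = (0.003144)·(-0.3254) = -0.001023 J.

W ≈ -0.00102 J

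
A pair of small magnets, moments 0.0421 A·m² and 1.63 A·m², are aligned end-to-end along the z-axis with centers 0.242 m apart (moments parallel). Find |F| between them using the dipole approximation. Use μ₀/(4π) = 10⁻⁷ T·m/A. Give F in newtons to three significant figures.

F ≈ 1.20×10⁻⁵ N

On-axis B of dipole 1: B = (μ₀/4π)·2m₁/r³. Force on dipole 2: F = m₂·dB/dr.
dB/dr = −(μ₀/4π)·6m₁/r⁴, so |F| = (μ₀/4π)·6m₁m₂/r⁴.
F = 6(10⁻⁷)(0.0421)(1.63)/(0.242)⁴ = 1.200×10⁻⁵ N.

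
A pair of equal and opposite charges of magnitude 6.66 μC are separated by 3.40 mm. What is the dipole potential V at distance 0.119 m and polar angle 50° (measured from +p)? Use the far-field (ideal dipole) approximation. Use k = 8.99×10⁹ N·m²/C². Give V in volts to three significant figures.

V ≈ 9240 V

Dipole moment p = qd = (6.66×10⁻⁶ C)(0.00340 m) = 2.264×10⁻⁸ C·m.
The dipole potential is V = kp cosθ / r².
V = (8.99×10⁹)(2.264×10⁻⁸)·cos50° / (0.119)² = 9239 V.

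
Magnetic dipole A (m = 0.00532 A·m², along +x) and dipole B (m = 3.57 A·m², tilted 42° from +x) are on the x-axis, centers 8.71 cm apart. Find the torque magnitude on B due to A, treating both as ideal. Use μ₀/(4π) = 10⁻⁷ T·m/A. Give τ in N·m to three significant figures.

τ ≈ 3.85×10⁻⁶ N·m

Dipole B is on the axis of dipole A, so B₁ there is axial: B₁ = (μ₀/4π)·2m₁/r³ along +x.
B₁ = 2(10⁻⁷)(0.00532)/(0.0871)³ = 1.610×10⁻⁶ T.
τ = m₂ B₁ sinθ.
τ = (3.57)(1.610×10⁻⁶)·sin42° = 3.847×10⁻⁶ N·m.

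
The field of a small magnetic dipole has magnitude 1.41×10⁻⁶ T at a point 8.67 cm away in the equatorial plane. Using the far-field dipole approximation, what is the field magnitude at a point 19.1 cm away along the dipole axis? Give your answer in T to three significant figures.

Dipole fields scale as 1/r³ in the far field.
The axial field is twice the equatorial field at the same r, so the geometry factor is 2/1.
B₂ = B₁ · (2/1) · (r₁/r₂)³ = 1.41×10⁻⁶ · 2 · (8.67/19.1)³.
(r₁/r₂)³ = (0.4539)³ = 0.09353.
B₂ ≈ 2.638×10⁻⁷ T.

B ≈ 2.64×10⁻⁷ T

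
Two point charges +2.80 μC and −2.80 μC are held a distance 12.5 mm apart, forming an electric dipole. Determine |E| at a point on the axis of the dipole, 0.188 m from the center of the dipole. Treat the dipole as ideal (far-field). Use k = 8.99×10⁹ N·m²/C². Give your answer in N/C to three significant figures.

E ≈ 9.47×10⁴ N/C

Dipole moment p = qd = (2.80×10⁻⁶ C)(0.0125 m) = 3.50×10⁻⁸ C·m.
On the dipole axis E = 2kp/r³.
E = 2·(8.99×10⁹)(3.50×10⁻⁸) / (0.188)³ = 9.471×10⁴ N/C.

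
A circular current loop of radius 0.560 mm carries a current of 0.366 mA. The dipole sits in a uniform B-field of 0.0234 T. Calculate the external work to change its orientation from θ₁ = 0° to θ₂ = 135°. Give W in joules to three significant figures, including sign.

Magnetic moment m = IA = Iπa² = (3.66×10⁻⁴)·π·(5.60×10⁻⁴)² = 3.606×10⁻¹⁰ A·m².
W_ext = ΔU = −mB cosθ₂ + mB cosθ₁ = mB(cosθ₁ − cosθ₂).
W = (3.606×10⁻¹⁰)(0.0234)·(cos0° − cos135°) = (8.438×10⁻¹²)·(+1.7071) = 1.440×10⁻¹¹ J.

W ≈ 1.44×10⁻¹¹ J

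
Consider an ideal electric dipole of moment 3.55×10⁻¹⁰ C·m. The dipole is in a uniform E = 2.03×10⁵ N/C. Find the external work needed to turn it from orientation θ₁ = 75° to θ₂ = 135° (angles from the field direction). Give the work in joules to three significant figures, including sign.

W_ext = ΔU = U(θ₂) − U(θ₁) = −pE cosθ₂ − (−pE cosθ₁) = pE(cosθ₁ − cosθ₂).
W = (3.55×10⁻¹⁰)(2.03×10⁵)·(cos75° − cos135°) = (7.207×10⁻⁵)·(+0.9659) = 6.961×10⁻⁵ J.

W ≈ 6.96×10⁻⁵ J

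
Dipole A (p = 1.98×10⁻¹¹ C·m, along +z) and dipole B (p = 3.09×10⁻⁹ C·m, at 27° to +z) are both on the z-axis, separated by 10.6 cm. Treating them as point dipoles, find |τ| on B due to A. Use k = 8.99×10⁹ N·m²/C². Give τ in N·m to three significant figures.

τ ≈ 4.19×10⁻⁷ N·m

The second dipole sits on the axis of the first, so the field there is axial: E₁ = 2kp₁/r³ along +z.
E₁ = 2(8.99×10⁹)(1.98×10⁻¹¹)/(0.106)³ = 298.9 N/C.
Torque on the second dipole: τ = p₂ E₁ sinθ.
τ = (3.09×10⁻⁹)(298.9)·sin27° = 4.193×10⁻⁷ N·m.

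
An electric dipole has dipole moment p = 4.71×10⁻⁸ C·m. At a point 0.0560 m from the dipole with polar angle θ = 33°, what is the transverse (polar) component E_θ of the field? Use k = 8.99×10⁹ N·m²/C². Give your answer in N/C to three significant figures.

E_θ ≈ 1.31×10⁶ N/C

For a dipole, E_θ = (kp sinθ)/r³.
kp/r³ = (8.99×10⁹)(4.71×10⁻⁸)/(0.0560)³ = 2.411×10⁶ N/C.
E_θ = 2.411×10⁶·sin33° = 1.313×10⁶ N/C.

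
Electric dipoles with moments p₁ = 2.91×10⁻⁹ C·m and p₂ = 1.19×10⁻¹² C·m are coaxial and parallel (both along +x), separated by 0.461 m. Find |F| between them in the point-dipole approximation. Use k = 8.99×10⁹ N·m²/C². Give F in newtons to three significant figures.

F ≈ 4.14×10⁻⁹ N

On-axis field of dipole 1 at distance r: E = 2kp₁/r³. Force on dipole 2 is F = p₂·dE/dr (gradient along axis).
dE/dr = −6kp₁/r⁴, so |F| = 6kp₁p₂/r⁴ (attractive for aligned moments).
F = 6(8.99×10⁹)(2.91×10⁻⁹)(1.19×10⁻¹²)/(0.461)⁴ = 4.136×10⁻⁹ N.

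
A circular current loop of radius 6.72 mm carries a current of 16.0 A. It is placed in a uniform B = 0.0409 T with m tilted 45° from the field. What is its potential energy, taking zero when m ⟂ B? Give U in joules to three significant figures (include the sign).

Magnetic moment m = IA = Iπa² = (16.0)·π·(0.00672)² = 0.00227 A·m².
U = −m·B = −mB cosθ.
U = −(0.00227)(0.0409)·cos45° = -6.565×10⁻⁵ J.

U ≈ -6.56×10⁻⁵ J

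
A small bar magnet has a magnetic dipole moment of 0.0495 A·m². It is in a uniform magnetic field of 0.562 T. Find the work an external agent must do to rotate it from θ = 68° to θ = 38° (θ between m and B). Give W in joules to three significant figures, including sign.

W_ext = ΔU = −mB cosθ₂ + mB cosθ₁ = mB(cosθ₁ − cosθ₂).
W = (0.0495)(0.562)·(cos68° − cos38°) = (0.02782)·(-0.4134) = -0.01150 J.

W ≈ -0.0115 J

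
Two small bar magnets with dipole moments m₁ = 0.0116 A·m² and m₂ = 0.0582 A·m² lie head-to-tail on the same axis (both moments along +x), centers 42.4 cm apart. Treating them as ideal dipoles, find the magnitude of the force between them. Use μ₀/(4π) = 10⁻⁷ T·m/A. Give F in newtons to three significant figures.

On-axis B of dipole 1: B = (μ₀/4π)·2m₁/r³. Force on dipole 2: F = m₂·dB/dr.
dB/dr = −(μ₀/4π)·6m₁/r⁴, so |F| = (μ₀/4π)·6m₁m₂/r⁴.
F = 6(10⁻⁷)(0.0116)(0.0582)/(0.424)⁴ = 1.253×10⁻⁸ N.

F ≈ 1.25×10⁻⁸ N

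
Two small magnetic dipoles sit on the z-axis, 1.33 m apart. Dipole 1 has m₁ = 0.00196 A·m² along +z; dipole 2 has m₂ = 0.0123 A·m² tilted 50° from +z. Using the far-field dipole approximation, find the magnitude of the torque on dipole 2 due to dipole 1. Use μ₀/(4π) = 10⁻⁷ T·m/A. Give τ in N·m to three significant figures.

Dipole B is on the axis of dipole A, so B₁ there is axial: B₁ = (μ₀/4π)·2m₁/r³ along +z.
B₁ = 2(10⁻⁷)(0.00196)/(1.33)³ = 1.666×10⁻¹⁰ T.
τ = m₂ B₁ sinθ.
τ = (0.0123)(1.666×10⁻¹⁰)·sin50° = 1.570×10⁻¹² N·m.

τ ≈ 1.57×10⁻¹² N·m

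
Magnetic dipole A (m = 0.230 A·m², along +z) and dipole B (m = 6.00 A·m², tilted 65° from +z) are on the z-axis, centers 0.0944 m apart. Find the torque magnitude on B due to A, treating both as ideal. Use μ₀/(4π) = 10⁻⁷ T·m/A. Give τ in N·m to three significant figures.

Dipole B is on the axis of dipole A, so B₁ there is axial: B₁ = (μ₀/4π)·2m₁/r³ along +z.
B₁ = 2(10⁻⁷)(0.230)/(0.0944)³ = 5.468×10⁻⁵ T.
τ = m₂ B₁ sinθ.
τ = (6.00)(5.468×10⁻⁵)·sin65° = 2.974×10⁻⁴ N·m.

τ ≈ 2.97×10⁻⁴ N·m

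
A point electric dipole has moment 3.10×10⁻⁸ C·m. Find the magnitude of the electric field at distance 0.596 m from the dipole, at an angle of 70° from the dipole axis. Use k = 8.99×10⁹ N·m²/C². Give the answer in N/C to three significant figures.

E ≈ 1530 N/C

At angle θ the dipole field magnitude is E = (kp/r³)·√(1 + 3cos²θ).
kp/r³ = (8.99×10⁹)(3.10×10⁻⁸) / (0.596)³ = 1316 N/C.
√(1 + 3cos²70°) = √(1 + 3·0.1170) = √1.3509 ≈ 1.1623.
E ≈ 1316 × 1.162 = 1530 N/C.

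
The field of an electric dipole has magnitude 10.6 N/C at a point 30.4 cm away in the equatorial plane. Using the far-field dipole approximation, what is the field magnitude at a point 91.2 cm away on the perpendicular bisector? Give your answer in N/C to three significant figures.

E ≈ 0.393 N/C

Dipole fields scale as 1/r³ in the far field; the geometry is the same at both points.
E₂ = E₁ · (r₁/r₂)³ = 10.6 · (30.4/91.2)³.
(r₁/r₂)³ = (0.3333)³ = 0.03704.
E₂ ≈ 0.3926 N/C.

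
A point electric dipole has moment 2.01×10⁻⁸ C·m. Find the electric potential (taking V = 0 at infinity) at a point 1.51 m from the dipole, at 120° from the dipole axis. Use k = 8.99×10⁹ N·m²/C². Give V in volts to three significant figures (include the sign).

The dipole potential is V = kp cosθ / r².
V = (8.99×10⁹)(2.01×10⁻⁸)·cos120° / (1.51)² = -39.63 V.

V ≈ -39.6 V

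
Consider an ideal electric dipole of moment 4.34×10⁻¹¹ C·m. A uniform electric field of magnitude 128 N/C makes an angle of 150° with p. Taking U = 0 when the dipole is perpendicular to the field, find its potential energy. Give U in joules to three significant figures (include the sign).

U ≈ 4.81×10⁻⁹ J

U = −p·E = −pE cosθ.
U = −(4.34×10⁻¹¹)(128)·cos150° = 4.811×10⁻⁹ J.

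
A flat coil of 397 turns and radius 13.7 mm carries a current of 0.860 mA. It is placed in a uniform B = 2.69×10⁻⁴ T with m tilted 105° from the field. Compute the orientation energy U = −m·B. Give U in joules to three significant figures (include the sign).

m = NIA = NIπa² = 397·(8.60×10⁻⁴)·π·(0.0137)² = 2.013×10⁻⁴ A·m².
U = −m·B = −mB cosθ.
U = −(2.013×10⁻⁴)(2.69×10⁻⁴)·cos105° = 1.401×10⁻⁸ J.

U ≈ 1.40×10⁻⁸ J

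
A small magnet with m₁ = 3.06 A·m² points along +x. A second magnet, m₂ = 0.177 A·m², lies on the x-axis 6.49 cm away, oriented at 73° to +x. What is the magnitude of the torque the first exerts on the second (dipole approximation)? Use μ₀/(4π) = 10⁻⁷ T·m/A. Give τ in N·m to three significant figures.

τ ≈ 3.79×10⁻⁴ N·m

Dipole B is on the axis of dipole A, so B₁ there is axial: B₁ = (μ₀/4π)·2m₁/r³ along +x.
B₁ = 2(10⁻⁷)(3.06)/(0.0649)³ = 0.002239 T.
τ = m₂ B₁ sinθ.
τ = (0.177)(0.002239)·sin73° = 3.790×10⁻⁴ N·m.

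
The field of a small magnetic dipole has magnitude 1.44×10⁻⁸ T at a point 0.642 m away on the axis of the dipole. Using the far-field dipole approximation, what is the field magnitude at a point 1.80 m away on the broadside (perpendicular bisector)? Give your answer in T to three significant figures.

Dipole fields scale as 1/r³ in the far field.
The axial field is twice the equatorial field at the same r, so the geometry factor is 1/2.
B₂ = B₁ · (1/2) · (r₁/r₂)³ = 1.44×10⁻⁸ · 0.5 · (0.642/1.80)³.
(r₁/r₂)³ = (0.3567)³ = 0.04537.
B₂ ≈ 3.267×10⁻¹⁰ T.

B ≈ 3.27×10⁻¹⁰ T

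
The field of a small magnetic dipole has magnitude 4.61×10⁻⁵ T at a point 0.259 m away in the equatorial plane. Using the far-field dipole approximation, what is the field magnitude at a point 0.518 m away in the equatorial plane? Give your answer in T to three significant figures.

B ≈ 5.76×10⁻⁶ T

Dipole fields scale as 1/r³ in the far field; the geometry is the same at both points.
B₂ = B₁ · (r₁/r₂)³ = 4.61×10⁻⁵ · (0.259/0.518)³.
(r₁/r₂)³ = (0.5)³ = 0.125.
B₂ ≈ 5.762×10⁻⁶ T.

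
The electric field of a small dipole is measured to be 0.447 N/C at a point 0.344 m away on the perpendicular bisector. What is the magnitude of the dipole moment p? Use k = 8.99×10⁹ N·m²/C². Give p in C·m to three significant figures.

p ≈ 2.02×10⁻¹² C·m

In the equatorial plane E = kp/r³, so p = Er³/(k).
p = (0.447)·(0.344)³ / (8.99×10⁹) = 2.024×10⁻¹² C·m.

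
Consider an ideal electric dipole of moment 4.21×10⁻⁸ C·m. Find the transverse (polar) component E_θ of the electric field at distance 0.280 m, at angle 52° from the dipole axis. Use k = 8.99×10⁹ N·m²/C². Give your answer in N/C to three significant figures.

For a dipole, E_θ = (kp sinθ)/r³.
kp/r³ = (8.99×10⁹)(4.21×10⁻⁸)/(0.280)³ = 1.724×10⁴ N/C.
E_θ = 1.724×10⁴·sin52° = 1.359×10⁴ N/C.

E_θ ≈ 1.36×10⁴ N/C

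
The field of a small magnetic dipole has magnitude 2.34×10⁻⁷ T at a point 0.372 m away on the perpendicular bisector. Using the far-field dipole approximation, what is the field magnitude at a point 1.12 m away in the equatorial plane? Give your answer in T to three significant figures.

Dipole fields scale as 1/r³ in the far field; the geometry is the same at both points.
B₂ = B₁ · (r₁/r₂)³ = 2.34×10⁻⁷ · (0.372/1.12)³.
(r₁/r₂)³ = (0.3321)³ = 0.03664.
B₂ ≈ 8.574×10⁻⁹ T.

B ≈ 8.57×10⁻⁹ T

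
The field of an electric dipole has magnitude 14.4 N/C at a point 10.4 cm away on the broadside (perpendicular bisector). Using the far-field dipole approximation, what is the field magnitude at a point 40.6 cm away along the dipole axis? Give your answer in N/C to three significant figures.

E ≈ 0.484 N/C

Dipole fields scale as 1/r³ in the far field.
The axial field is twice the equatorial field at the same r, so the geometry factor is 2/1.
E₂ = E₁ · (2/1) · (r₁/r₂)³ = 14.4 · 2 · (10.4/40.6)³.
(r₁/r₂)³ = (0.2562)³ = 0.01681.
E₂ ≈ 0.4841 N/C.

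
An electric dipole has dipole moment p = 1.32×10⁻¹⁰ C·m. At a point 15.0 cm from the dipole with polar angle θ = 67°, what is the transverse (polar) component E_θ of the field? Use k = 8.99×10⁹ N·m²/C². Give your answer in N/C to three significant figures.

E_θ ≈ 324 N/C

For a dipole, E_θ = (kp sinθ)/r³.
kp/r³ = (8.99×10⁹)(1.32×10⁻¹⁰)/(0.150)³ = 351.6 N/C.
E_θ = 351.6·sin67° = 323.7 N/C.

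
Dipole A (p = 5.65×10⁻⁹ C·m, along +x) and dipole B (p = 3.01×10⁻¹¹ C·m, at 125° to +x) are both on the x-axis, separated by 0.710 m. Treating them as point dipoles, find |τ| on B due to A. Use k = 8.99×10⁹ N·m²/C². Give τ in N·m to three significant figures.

τ ≈ 7.00×10⁻⁹ N·m

The second dipole sits on the axis of the first, so the field there is axial: E₁ = 2kp₁/r³ along +x.
E₁ = 2(8.99×10⁹)(5.65×10⁻⁹)/(0.710)³ = 283.8 N/C.
Torque on the second dipole: τ = p₂ E₁ sinθ.
τ = (3.01×10⁻¹¹)(283.8)·sin125° = 6.998×10⁻⁹ N·m.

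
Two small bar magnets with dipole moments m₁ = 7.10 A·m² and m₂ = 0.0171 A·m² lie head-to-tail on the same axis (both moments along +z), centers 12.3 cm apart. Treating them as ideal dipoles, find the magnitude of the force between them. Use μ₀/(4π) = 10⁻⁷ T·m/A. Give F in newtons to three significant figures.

On-axis B of dipole 1: B = (μ₀/4π)·2m₁/r³. Force on dipole 2: F = m₂·dB/dr.
dB/dr = −(μ₀/4π)·6m₁/r⁴, so |F| = (μ₀/4π)·6m₁m₂/r⁴.
F = 6(10⁻⁷)(7.10)(0.0171)/(0.123)⁴ = 3.183×10⁻⁴ N.

F ≈ 3.18×10⁻⁴ N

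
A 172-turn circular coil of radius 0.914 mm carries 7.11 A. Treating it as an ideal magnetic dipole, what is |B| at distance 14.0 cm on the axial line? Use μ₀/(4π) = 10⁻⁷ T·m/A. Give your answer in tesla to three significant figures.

B ≈ 2.34×10⁻⁷ T

m = NIA = NIπa² = 172·(7.11)·π·(9.14×10⁻⁴)² = 0.00321 A·m².
On axis B = (μ₀/4π)·2m/r³.
B = 2·(10⁻⁷)·(0.00321) / (0.140)³ = 2.340×10⁻⁷ T.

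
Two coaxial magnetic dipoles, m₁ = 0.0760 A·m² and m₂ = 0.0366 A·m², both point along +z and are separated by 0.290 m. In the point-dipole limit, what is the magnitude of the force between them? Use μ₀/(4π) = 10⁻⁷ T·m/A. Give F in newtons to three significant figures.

F ≈ 2.36×10⁻⁷ N

On-axis B of dipole 1: B = (μ₀/4π)·2m₁/r³. Force on dipole 2: F = m₂·dB/dr.
dB/dr = −(μ₀/4π)·6m₁/r⁴, so |F| = (μ₀/4π)·6m₁m₂/r⁴.
F = 6(10⁻⁷)(0.0760)(0.0366)/(0.290)⁴ = 2.360×10⁻⁷ N.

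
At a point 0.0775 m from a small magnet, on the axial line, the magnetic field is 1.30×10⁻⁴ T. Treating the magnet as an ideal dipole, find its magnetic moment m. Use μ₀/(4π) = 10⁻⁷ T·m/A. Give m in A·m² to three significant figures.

m ≈ 0.303 A·m²

On axis B = (μ₀/4π)·2m/r³, so m = Br³·4π/(μ₀·2).
m = (1.30×10⁻⁴)·(0.0775)³ / (2·10⁻⁷) = 0.3026 A·m².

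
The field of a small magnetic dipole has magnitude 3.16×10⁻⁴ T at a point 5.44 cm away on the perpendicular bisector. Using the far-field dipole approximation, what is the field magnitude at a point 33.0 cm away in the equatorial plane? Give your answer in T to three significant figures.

Dipole fields scale as 1/r³ in the far field; the geometry is the same at both points.
B₂ = B₁ · (r₁/r₂)³ = 3.16×10⁻⁴ · (5.44/33.0)³.
(r₁/r₂)³ = (0.1648)³ = 0.00448.
B₂ ≈ 1.416×10⁻⁶ T.

B ≈ 1.42×10⁻⁶ T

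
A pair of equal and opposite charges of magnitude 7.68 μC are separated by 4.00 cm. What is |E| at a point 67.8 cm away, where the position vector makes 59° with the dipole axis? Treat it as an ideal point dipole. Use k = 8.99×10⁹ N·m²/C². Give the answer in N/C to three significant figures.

Dipole moment p = qd = (7.68×10⁻⁶ C)(0.0400 m) = 3.072×10⁻⁷ C·m.
At angle θ the dipole field magnitude is E = (kp/r³)·√(1 + 3cos²θ).
kp/r³ = (8.99×10⁹)(3.072×10⁻⁷) / (0.678)³ = 8861 N/C.
√(1 + 3cos²59°) = √(1 + 3·0.2653) = √1.7958 ≈ 1.3401.
E ≈ 8861 × 1.340 = 1.187×10⁴ N/C.

E ≈ 1.19×10⁴ N/C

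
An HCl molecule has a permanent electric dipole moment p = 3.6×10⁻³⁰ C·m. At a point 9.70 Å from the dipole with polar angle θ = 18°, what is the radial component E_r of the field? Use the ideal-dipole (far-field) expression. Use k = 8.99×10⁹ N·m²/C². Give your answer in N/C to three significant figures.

For a dipole, E_r = (2kp cosθ)/r³.
kp/r³ = (8.99×10⁹)(3.60×10⁻³⁰)/(9.70×10⁻¹⁰)³ = 3.546×10⁷ N/C.
E_r = 2·3.546×10⁷·cos18° = 6.745×10⁷ N/C.

E_r ≈ 6.75×10⁷ N/C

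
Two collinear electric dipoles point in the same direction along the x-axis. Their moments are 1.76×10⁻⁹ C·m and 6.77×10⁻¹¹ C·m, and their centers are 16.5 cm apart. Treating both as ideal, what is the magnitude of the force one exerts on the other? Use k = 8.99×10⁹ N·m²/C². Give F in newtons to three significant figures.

On-axis field of dipole 1 at distance r: E = 2kp₁/r³. Force on dipole 2 is F = p₂·dE/dr (gradient along axis).
dE/dr = −6kp₁/r⁴, so |F| = 6kp₁p₂/r⁴ (attractive for aligned moments).
F = 6(8.99×10⁹)(1.76×10⁻⁹)(6.77×10⁻¹¹)/(0.165)⁴ = 8.671×10⁻⁶ N.

F ≈ 8.67×10⁻⁶ N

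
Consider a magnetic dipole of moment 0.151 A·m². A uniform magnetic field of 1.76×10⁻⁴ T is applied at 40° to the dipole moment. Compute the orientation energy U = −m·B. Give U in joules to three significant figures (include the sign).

U = −m·B = −mB cosθ.
U = −(0.151)(1.76×10⁻⁴)·cos40° = -2.036×10⁻⁵ J.

U ≈ -2.04×10⁻⁵ J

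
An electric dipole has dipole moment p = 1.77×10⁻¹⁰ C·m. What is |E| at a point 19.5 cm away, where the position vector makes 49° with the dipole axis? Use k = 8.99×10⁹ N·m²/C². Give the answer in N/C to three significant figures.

E ≈ 325 N/C

At angle θ the dipole field magnitude is E = (kp/r³)·√(1 + 3cos²θ).
kp/r³ = (8.99×10⁹)(1.77×10⁻¹⁰) / (0.195)³ = 214.6 N/C.
√(1 + 3cos²49°) = √(1 + 3·0.4304) = √2.2912 ≈ 1.5137.
E ≈ 214.6 × 1.514 = 324.8 N/C.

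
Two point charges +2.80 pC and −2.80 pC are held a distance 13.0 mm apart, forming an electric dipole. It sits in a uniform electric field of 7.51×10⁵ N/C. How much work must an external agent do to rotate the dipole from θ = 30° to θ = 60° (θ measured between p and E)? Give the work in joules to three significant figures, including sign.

Dipole moment p = qd = (2.80×10⁻¹² C)(0.0130 m) = 3.64×10⁻¹⁴ C·m.
W_ext = ΔU = U(θ₂) − U(θ₁) = −pE cosθ₂ − (−pE cosθ₁) = pE(cosθ₁ − cosθ₂).
W = (3.64×10⁻¹⁴)(7.51×10⁵)·(cos30° − cos60°) = (2.734×10⁻⁸)·(+0.3660) = 1.001×10⁻⁸ J.

W ≈ 1.00×10⁻⁸ J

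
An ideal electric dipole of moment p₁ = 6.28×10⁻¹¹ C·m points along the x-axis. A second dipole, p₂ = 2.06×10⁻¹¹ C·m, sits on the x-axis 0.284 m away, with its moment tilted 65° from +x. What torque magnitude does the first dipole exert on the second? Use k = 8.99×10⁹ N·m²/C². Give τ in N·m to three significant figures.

The second dipole sits on the axis of the first, so the field there is axial: E₁ = 2kp₁/r³ along +x.
E₁ = 2(8.99×10⁹)(6.28×10⁻¹¹)/(0.284)³ = 49.29 N/C.
Torque on the second dipole: τ = p₂ E₁ sinθ.
τ = (2.06×10⁻¹¹)(49.29)·sin65° = 9.203×10⁻¹⁰ N·m.

τ ≈ 9.20×10⁻¹⁰ N·m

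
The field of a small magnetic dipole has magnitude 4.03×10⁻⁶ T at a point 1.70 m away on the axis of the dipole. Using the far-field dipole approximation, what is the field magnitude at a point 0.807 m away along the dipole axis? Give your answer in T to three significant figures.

Dipole fields scale as 1/r³ in the far field; the geometry is the same at both points.
B₂ = B₁ · (r₁/r₂)³ = 4.03×10⁻⁶ · (1.70/0.807)³.
(r₁/r₂)³ = (2.107)³ = 9.348.
B₂ ≈ 3.767×10⁻⁵ T.

B ≈ 3.77×10⁻⁵ T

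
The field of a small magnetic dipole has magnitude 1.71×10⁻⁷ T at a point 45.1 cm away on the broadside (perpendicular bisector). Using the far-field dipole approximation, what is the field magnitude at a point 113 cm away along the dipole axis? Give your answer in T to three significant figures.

Dipole fields scale as 1/r³ in the far field.
The axial field is twice the equatorial field at the same r, so the geometry factor is 2/1.
B₂ = B₁ · (2/1) · (r₁/r₂)³ = 1.71×10⁻⁷ · 2 · (45.1/113)³.
(r₁/r₂)³ = (0.3991)³ = 0.06358.
B₂ ≈ 2.174×10⁻⁸ T.

B ≈ 2.17×10⁻⁸ T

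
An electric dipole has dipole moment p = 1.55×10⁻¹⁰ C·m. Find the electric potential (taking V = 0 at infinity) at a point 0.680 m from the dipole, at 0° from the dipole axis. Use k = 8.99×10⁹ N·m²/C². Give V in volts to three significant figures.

V ≈ 3.01 V

The dipole potential is V = kp cosθ / r².
V = (8.99×10⁹)(1.55×10⁻¹⁰)·cos0° / (0.680)² = 3.014 V.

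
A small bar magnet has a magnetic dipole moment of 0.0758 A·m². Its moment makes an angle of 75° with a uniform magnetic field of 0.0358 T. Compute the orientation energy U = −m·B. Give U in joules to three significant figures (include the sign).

U = −m·B = −mB cosθ.
U = −(0.0758)(0.0358)·cos75° = -7.023×10⁻⁴ J.

U ≈ -7.02×10⁻⁴ J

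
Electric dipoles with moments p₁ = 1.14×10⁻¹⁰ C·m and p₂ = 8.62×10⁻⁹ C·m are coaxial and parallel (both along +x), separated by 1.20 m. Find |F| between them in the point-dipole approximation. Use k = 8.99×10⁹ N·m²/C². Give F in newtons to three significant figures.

F ≈ 2.56×10⁻⁸ N

On-axis field of dipole 1 at distance r: E = 2kp₁/r³. Force on dipole 2 is F = p₂·dE/dr (gradient along axis).
dE/dr = −6kp₁/r⁴, so |F| = 6kp₁p₂/r⁴ (attractive for aligned moments).
F = 6(8.99×10⁹)(1.14×10⁻¹⁰)(8.62×10⁻⁹)/(1.20)⁴ = 2.556×10⁻⁸ N.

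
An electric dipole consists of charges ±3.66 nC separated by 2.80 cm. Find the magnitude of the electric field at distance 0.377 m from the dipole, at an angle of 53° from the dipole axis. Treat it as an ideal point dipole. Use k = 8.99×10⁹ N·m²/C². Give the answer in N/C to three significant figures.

Dipole moment p = qd = (3.66×10⁻⁹ C)(0.0280 m) = 1.025×10⁻¹⁰ C·m.
At angle θ the dipole field magnitude is E = (kp/r³)·√(1 + 3cos²θ).
kp/r³ = (8.99×10⁹)(1.025×10⁻¹⁰) / (0.377)³ = 17.20 N/C.
√(1 + 3cos²53°) = √(1 + 3·0.3622) = √2.0865 ≈ 1.4445.
E ≈ 17.20 × 1.444 = 24.84 N/C.

E ≈ 24.8 N/C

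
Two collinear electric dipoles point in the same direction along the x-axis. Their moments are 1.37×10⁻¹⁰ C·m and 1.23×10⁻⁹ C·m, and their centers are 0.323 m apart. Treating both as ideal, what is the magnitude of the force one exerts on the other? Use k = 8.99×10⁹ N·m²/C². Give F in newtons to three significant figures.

F ≈ 8.35×10⁻⁷ N

On-axis field of dipole 1 at distance r: E = 2kp₁/r³. Force on dipole 2 is F = p₂·dE/dr (gradient along axis).
dE/dr = −6kp₁/r⁴, so |F| = 6kp₁p₂/r⁴ (attractive for aligned moments).
F = 6(8.99×10⁹)(1.37×10⁻¹⁰)(1.23×10⁻⁹)/(0.323)⁴ = 8.351×10⁻⁷ N.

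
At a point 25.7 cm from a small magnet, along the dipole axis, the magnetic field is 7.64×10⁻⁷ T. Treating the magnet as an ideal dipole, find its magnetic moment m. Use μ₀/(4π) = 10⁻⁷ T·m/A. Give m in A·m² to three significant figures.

m ≈ 0.0648 A·m²

On axis B = (μ₀/4π)·2m/r³, so m = Br³·4π/(μ₀·2).
m = (7.64×10⁻⁷)·(0.257)³ / (2·10⁻⁷) = 0.06484 A·m².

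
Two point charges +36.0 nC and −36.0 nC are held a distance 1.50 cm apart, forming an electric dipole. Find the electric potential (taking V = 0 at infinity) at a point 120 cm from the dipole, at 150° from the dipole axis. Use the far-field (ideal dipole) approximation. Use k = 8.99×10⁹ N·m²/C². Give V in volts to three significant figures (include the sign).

Dipole moment p = qd = (3.60×10⁻⁸ C)(0.0150 m) = 5.40×10⁻¹⁰ C·m.
The dipole potential is V = kp cosθ / r².
V = (8.99×10⁹)(5.40×10⁻¹⁰)·cos150° / (1.20)² = -2.920 V.

V ≈ -2.92 V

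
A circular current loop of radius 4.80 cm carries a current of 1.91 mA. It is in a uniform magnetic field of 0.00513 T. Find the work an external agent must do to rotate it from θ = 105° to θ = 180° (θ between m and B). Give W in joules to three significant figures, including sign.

W ≈ 5.26×10⁻⁸ J

Magnetic moment m = IA = Iπa² = (0.00191)·π·(0.0480)² = 1.383×10⁻⁵ A·m².
W_ext = ΔU = −mB cosθ₂ + mB cosθ₁ = mB(cosθ₁ − cosθ₂).
W = (1.383×10⁻⁵)(0.00513)·(cos105° − cos180°) = (7.095×10⁻⁸)·(+0.7412) = 5.259×10⁻⁸ J.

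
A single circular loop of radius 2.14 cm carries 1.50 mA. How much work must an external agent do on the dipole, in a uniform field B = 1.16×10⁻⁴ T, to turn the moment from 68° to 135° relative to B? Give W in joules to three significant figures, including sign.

Magnetic moment m = IA = Iπa² = (0.00150)·π·(0.0214)² = 2.158×10⁻⁶ A·m².
W_ext = ΔU = −mB cosθ₂ + mB cosθ₁ = mB(cosθ₁ − cosθ₂).
W = (2.158×10⁻⁶)(1.16×10⁻⁴)·(cos68° − cos135°) = (2.503×10⁻¹⁰)·(+1.0817) = 2.708×10⁻¹⁰ J.

W ≈ 2.71×10⁻¹⁰ J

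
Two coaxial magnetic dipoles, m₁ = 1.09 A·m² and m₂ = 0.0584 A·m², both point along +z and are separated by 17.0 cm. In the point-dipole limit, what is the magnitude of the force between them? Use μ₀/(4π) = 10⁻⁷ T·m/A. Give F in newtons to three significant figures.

On-axis B of dipole 1: B = (μ₀/4π)·2m₁/r³. Force on dipole 2: F = m₂·dB/dr.
dB/dr = −(μ₀/4π)·6m₁/r⁴, so |F| = (μ₀/4π)·6m₁m₂/r⁴.
F = 6(10⁻⁷)(1.09)(0.0584)/(0.170)⁴ = 4.573×10⁻⁵ N.

F ≈ 4.57×10⁻⁵ N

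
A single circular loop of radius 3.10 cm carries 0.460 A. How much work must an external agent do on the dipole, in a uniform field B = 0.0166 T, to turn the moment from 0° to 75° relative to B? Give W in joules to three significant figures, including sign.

Magnetic moment m = IA = Iπa² = (0.460)·π·(0.0310)² = 0.001389 A·m².
W_ext = ΔU = −mB cosθ₂ + mB cosθ₁ = mB(cosθ₁ − cosθ₂).
W = (0.001389)(0.0166)·(cos0° − cos75°) = (2.306×10⁻⁵)·(+0.7412) = 1.709×10⁻⁵ J.

W ≈ 1.71×10⁻⁵ J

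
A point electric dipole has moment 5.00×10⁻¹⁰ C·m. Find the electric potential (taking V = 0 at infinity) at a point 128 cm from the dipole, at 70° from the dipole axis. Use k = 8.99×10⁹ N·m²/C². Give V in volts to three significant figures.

V ≈ 0.938 V

The dipole potential is V = kp cosθ / r².
V = (8.99×10⁹)(5.00×10⁻¹⁰)·cos70° / (1.28)² = 0.9383 V.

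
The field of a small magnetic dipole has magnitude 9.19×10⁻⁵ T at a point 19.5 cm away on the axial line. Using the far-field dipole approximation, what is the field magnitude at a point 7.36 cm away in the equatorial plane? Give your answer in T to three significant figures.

Dipole fields scale as 1/r³ in the far field.
The axial field is twice the equatorial field at the same r, so the geometry factor is 1/2.
B₂ = B₁ · (1/2) · (r₁/r₂)³ = 9.19×10⁻⁵ · 0.5 · (19.5/7.36)³.
(r₁/r₂)³ = (2.649)³ = 18.6.
B₂ ≈ 8.546×10⁻⁴ T.

B ≈ 8.55×10⁻⁴ T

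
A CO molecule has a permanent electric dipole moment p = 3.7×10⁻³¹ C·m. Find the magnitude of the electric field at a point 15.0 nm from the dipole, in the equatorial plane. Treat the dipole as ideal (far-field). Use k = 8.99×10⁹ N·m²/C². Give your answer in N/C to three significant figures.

E ≈ 986 N/C

On the perpendicular bisector E = kp/r³ (half the axial value at the same distance).
E = (8.99×10⁹)(3.70×10⁻³¹) / (1.50×10⁻⁸)³ = 985.6 N/C.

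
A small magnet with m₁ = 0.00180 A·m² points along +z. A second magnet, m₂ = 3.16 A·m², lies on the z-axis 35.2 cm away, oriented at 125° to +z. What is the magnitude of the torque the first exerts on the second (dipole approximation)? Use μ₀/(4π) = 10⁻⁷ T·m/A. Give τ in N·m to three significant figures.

τ ≈ 2.14×10⁻⁸ N·m

Dipole B is on the axis of dipole A, so B₁ there is axial: B₁ = (μ₀/4π)·2m₁/r³ along +z.
B₁ = 2(10⁻⁷)(0.00180)/(0.352)³ = 8.254×10⁻⁹ T.
τ = m₂ B₁ sinθ.
τ = (3.16)(8.254×10⁻⁹)·sin125° = 2.137×10⁻⁸ N·m.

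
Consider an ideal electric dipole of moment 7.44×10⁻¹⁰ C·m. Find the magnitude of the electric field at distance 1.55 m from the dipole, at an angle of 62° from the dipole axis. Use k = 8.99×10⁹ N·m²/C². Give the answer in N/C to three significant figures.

At angle θ the dipole field magnitude is E = (kp/r³)·√(1 + 3cos²θ).
kp/r³ = (8.99×10⁹)(7.44×10⁻¹⁰) / (1.55)³ = 1.796 N/C.
√(1 + 3cos²62°) = √(1 + 3·0.2204) = √1.6612 ≈ 1.2889.
E ≈ 1.796 × 1.289 = 2.315 N/C.

E ≈ 2.31 N/C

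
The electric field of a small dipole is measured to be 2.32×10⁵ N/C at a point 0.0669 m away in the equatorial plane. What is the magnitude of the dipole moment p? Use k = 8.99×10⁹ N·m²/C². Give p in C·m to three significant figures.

In the equatorial plane E = kp/r³, so p = Er³/(k).
p = (2.32×10⁵)·(0.0669)³ / (8.99×10⁹) = 7.727×10⁻⁹ C·m.

p ≈ 7.73×10⁻⁹ C·m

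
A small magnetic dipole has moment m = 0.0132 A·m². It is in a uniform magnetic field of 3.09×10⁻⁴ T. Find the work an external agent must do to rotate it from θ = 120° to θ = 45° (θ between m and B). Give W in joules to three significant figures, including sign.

W_ext = ΔU = −mB cosθ₂ + mB cosθ₁ = mB(cosθ₁ − cosθ₂).
W = (0.0132)(3.09×10⁻⁴)·(cos120° − cos45°) = (4.079×10⁻⁶)·(-1.2071) = -4.924×10⁻⁶ J.

W ≈ -4.92×10⁻⁶ J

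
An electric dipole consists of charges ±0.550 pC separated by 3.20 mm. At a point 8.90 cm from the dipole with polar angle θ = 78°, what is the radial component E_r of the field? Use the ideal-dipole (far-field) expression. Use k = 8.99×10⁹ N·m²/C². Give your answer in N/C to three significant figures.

Dipole moment p = qd = (5.50×10⁻¹³ C)(0.00320 m) = 1.76×10⁻¹⁵ C·m.
For a dipole, E_r = (2kp cosθ)/r³.
kp/r³ = (8.99×10⁹)(1.76×10⁻¹⁵)/(0.0890)³ = 0.02244 N/C.
E_r = 2·0.02244·cos78° = 0.009333 N/C.

E_r ≈ 0.00933 N/C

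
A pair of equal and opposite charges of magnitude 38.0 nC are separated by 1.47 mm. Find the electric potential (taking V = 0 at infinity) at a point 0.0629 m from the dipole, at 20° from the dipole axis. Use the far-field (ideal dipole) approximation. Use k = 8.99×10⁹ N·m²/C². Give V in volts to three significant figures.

Dipole moment p = qd = (3.80×10⁻⁸ C)(0.00147 m) = 5.586×10⁻¹¹ C·m.
The dipole potential is V = kp cosθ / r².
V = (8.99×10⁹)(5.586×10⁻¹¹)·cos20° / (0.0629)² = 119.3 V.

V ≈ 119 V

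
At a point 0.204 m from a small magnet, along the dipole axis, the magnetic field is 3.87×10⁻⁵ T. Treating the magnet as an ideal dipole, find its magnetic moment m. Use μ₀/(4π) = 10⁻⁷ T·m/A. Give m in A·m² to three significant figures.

On axis B = (μ₀/4π)·2m/r³, so m = Br³·4π/(μ₀·2).
m = (3.87×10⁻⁵)·(0.204)³ / (2·10⁻⁷) = 1.643 A·m².

m ≈ 1.64 A·m²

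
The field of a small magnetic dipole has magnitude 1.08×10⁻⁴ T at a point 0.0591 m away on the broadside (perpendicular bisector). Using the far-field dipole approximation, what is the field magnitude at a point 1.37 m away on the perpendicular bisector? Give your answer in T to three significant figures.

Dipole fields scale as 1/r³ in the far field; the geometry is the same at both points.
B₂ = B₁ · (r₁/r₂)³ = 1.08×10⁻⁴ · (0.0591/1.37)³.
(r₁/r₂)³ = (0.04314)³ = 8.028e-05.
B₂ ≈ 8.670×10⁻⁹ T.

B ≈ 8.67×10⁻⁹ T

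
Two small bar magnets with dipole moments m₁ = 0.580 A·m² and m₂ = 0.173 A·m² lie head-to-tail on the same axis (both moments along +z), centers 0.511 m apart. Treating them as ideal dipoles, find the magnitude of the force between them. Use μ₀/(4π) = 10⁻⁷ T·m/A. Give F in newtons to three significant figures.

On-axis B of dipole 1: B = (μ₀/4π)·2m₁/r³. Force on dipole 2: F = m₂·dB/dr.
dB/dr = −(μ₀/4π)·6m₁/r⁴, so |F| = (μ₀/4π)·6m₁m₂/r⁴.
F = 6(10⁻⁷)(0.580)(0.173)/(0.511)⁴ = 8.830×10⁻⁷ N.

F ≈ 8.83×10⁻⁷ N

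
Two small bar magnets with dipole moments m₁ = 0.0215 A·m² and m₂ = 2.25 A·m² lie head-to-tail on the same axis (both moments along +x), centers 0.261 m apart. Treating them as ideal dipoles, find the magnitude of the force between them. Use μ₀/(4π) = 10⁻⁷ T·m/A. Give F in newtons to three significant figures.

On-axis B of dipole 1: B = (μ₀/4π)·2m₁/r³. Force on dipole 2: F = m₂·dB/dr.
dB/dr = −(μ₀/4π)·6m₁/r⁴, so |F| = (μ₀/4π)·6m₁m₂/r⁴.
F = 6(10⁻⁷)(0.0215)(2.25)/(0.261)⁴ = 6.255×10⁻⁶ N.

F ≈ 6.25×10⁻⁶ N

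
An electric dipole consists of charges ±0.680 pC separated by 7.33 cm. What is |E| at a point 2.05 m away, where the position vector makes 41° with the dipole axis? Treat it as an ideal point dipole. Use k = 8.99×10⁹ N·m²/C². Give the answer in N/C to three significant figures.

E ≈ 8.56×10⁻⁵ N/C

Dipole moment p = qd = (6.80×10⁻¹³ C)(0.0733 m) = 4.984×10⁻¹⁴ C·m.
At angle θ the dipole field magnitude is E = (kp/r³)·√(1 + 3cos²θ).
kp/r³ = (8.99×10⁹)(4.984×10⁻¹⁴) / (2.05)³ = 5.201×10⁻⁵ N/C.
√(1 + 3cos²41°) = √(1 + 3·0.5696) = √2.7088 ≈ 1.6458.
E ≈ 5.201×10⁻⁵ × 1.646 = 8.560×10⁻⁵ N/C.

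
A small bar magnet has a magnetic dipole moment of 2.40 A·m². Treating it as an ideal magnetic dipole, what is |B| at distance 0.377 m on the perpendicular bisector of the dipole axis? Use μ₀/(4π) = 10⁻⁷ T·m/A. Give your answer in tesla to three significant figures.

In the equatorial plane B = (μ₀/4π)·m/r³ (half the axial value).
B = (10⁻⁷)·(2.40) / (0.377)³ = 4.479×10⁻⁶ T.

B ≈ 4.48×10⁻⁶ T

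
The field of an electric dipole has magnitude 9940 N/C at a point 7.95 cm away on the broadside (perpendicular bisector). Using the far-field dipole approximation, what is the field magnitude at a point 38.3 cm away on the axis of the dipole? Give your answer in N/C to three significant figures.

E ≈ 178 N/C

Dipole fields scale as 1/r³ in the far field.
The axial field is twice the equatorial field at the same r, so the geometry factor is 2/1.
E₂ = E₁ · (2/1) · (r₁/r₂)³ = 9940 · 2 · (7.95/38.3)³.
(r₁/r₂)³ = (0.2076)³ = 0.008943.
E₂ ≈ 177.8 N/C.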